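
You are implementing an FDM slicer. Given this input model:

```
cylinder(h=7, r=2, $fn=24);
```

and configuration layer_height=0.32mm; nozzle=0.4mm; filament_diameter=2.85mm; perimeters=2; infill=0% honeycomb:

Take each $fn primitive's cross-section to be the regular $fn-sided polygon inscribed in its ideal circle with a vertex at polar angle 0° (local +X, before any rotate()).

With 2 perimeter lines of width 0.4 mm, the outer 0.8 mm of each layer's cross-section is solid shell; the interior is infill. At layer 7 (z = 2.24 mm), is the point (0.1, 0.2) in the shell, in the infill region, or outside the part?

infill

At z = 2.24 mm: the r=2 cylinder gives a regular 24-gon of circumradius 2 (constant along its height). Overall, the cross-section is a single solid region. The nearest boundary edge runs (1.00, 1.73)→(0.52, 1.93); distance from the point to it = 1.76 mm. The point is inside the cross-section and 1.76 mm from the nearest boundary — more than the 0.8 mm shell width (2 × 0.4), so it's in the infill interior.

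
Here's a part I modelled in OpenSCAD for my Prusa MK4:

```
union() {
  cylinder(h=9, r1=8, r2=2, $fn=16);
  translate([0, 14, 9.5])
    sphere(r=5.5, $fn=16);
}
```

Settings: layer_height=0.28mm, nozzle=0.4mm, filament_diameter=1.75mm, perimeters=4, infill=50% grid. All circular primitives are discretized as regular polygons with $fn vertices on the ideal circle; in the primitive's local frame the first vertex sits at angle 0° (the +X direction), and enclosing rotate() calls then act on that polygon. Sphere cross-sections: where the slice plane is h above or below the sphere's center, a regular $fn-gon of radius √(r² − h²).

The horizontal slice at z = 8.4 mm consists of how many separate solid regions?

2

At z = 8.4 mm: the cone (r1=8→r2=2) has section circumradius 2.400 here — a regular 16-gon; the r=5.5 sphere at (0, 14) slices to a regular 16-gon of circumradius 5.389 (√(r²−h²) with h=1.1 from center); Taking the union: the 2 present regions are separate (no shared area or edge), so areas and boundary lengths simply add and each stays a separate island — 2 connected regions. The result has 2 disconnected regions.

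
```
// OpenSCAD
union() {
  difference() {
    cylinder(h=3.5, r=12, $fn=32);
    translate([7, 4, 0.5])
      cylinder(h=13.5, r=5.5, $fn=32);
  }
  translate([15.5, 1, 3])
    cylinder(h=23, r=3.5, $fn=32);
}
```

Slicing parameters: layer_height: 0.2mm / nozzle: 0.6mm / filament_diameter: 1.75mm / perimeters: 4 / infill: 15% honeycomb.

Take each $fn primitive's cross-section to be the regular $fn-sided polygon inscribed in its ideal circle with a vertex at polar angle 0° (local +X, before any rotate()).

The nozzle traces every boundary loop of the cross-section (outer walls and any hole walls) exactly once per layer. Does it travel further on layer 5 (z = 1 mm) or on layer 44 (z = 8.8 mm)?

layer 5 (z = 1 mm)

Layer 5 (z = 1): the r=12 cylinder contributes a regular 32-gon of circumradius 12 (perimeter = 2·32·12.000·sin(180°/32) = 75.28 mm); the cylinder at (7, 4): section is a regular 32-gon, circumradius r=5.5 (perimeter = 2·32·5.500·sin(180°/32) = 34.50 mm); After the difference (first − rest): starting from the r=12 cylinder, the r=5.5 cylinder at (7, 4) partially overlaps it — only the 83.88 mm² overlap (of its 94.42 mm²) is removed, clipping the outline — boundary = 89.32 mm; the cylinder at (15.5, 1) is not intersected at this z (z outside [3, 26]); Taking the union: only the result so far is present, so the union is just that shape — boundary = 89.32 mm. So its perimeter = 89.32 mm. Layer 44 (z = 8.8): the cylinder is absent (z outside [0, 3.5]); the r=5.5 cylinder at (7, 4) contributes a regular 32-gon of circumradius 5.5 (perimeter = 2·32·5.500·sin(180°/32) = 34.50 mm); After the difference (first − rest): the first operand is absent here, so nothing remains; the r=3.5 cylinder at (15.5, 1) contributes a regular 32-gon of circumradius 3.5 (perimeter = 2·32·3.500·sin(180°/32) = 21.96 mm); Taking the union: only the r=3.5 cylinder at (15.5, 1) is present, so the union is just that shape — boundary = 21.96 mm. So its perimeter = 21.96 mm. Layer 5 is larger (89.32 vs 21.96 mm).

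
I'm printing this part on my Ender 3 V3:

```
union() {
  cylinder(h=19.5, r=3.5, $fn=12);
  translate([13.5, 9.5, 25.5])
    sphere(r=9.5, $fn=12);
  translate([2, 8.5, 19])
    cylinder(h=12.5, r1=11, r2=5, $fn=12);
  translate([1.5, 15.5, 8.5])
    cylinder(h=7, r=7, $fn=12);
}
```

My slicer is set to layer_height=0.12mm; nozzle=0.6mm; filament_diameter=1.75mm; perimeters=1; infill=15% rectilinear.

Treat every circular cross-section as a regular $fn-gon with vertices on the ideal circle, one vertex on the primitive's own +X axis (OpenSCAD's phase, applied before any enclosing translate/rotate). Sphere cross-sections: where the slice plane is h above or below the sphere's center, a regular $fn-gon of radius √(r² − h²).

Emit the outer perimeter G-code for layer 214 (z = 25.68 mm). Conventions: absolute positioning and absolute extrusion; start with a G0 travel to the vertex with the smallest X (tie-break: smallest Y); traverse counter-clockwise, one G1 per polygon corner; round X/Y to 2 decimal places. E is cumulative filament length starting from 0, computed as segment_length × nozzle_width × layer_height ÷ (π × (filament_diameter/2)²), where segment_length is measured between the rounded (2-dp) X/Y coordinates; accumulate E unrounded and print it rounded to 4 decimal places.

At z = 25.68 mm: the cylinder is not intersected at this z (z outside [0, 19.5]); the sphere at (13.5, 9.5): section is a regular 12-gon, circumradius = √(r²−h²) = √(9.5²−0.18²) = 9.498; the cone at (2, 8.5): at t=0.534 of its height the radius interpolates to r₁+(r₂−r₁)t = 7.794, giving a regular 12-gon of that circumradius; the cylinder at (1.5, 15.5) does not reach this height (z outside [8.5, 15.5]); Taking the union: the regions partially overlap (shared area 45.33 mm²), so overlapping operands fuse into one piece — 1 connected region. The outline is a single polygon with 20 vertices. Extrusion per mm of travel: 0.6 × 0.12 / (π × 0.875²) = 0.029934. Accumulating E over each segment gives final E = 2.3857.

G0 X-5.79 Y8.50 Z25.68
G1 X-4.75 Y4.60 E0.1208
G1 X-1.90 Y1.75 E0.2415
G1 X2.00 Y0.71 E0.3623
G1 X5.90 Y1.75 E0.4831
G1 X7.09 Y2.94 E0.5335
G1 X8.75 Y1.27 E0.6040
G1 X13.50 Y0.00 E0.7512
G1 X18.25 Y1.27 E0.8983
G1 X21.73 Y4.75 E1.0457
G1 X23.00 Y9.50 E1.1928
G1 X21.73 Y14.25 E1.3400
G1 X18.25 Y17.73 E1.4873
G1 X13.50 Y19.00 E1.6345
G1 X8.75 Y17.73 E1.7817
G1 X6.09 Y15.06 E1.8945
G1 X5.90 Y15.25 E1.9026
G1 X2.00 Y16.29 E2.0234
G1 X-1.90 Y15.25 E2.1442
G1 X-4.75 Y12.40 E2.2649
G1 X-5.79 Y8.50 E2.3857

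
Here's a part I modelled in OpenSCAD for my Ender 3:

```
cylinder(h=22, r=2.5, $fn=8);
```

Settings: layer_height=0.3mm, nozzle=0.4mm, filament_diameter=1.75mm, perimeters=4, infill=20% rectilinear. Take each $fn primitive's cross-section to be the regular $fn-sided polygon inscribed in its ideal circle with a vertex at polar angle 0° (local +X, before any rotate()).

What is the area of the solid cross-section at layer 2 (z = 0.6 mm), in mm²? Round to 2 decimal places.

At z = 0.6 mm: the r=2.5 cylinder gives a regular 8-gon of circumradius 2.5 (constant along its height) (area = (8/2)·2.500²·sin(360°/8) = 17.68 mm²). Overall, the cross-section is a single solid region. Net area = 17.68 mm².

17.68 mm²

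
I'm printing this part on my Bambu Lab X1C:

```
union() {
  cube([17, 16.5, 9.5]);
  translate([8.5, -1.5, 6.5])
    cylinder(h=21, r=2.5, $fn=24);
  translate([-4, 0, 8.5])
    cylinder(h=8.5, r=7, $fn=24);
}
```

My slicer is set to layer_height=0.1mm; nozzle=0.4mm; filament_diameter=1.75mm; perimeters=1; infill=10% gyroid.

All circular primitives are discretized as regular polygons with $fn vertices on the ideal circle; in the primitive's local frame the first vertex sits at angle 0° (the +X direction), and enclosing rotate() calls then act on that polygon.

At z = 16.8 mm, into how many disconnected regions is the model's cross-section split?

At z = 16.8 mm: the cube is absent (z outside [0, 9.5]); the r=2.5 cylinder at (8.5, -1.5) gives a regular 24-gon of circumradius 2.5 (constant along its height); the cylinder at (-4, 0): section is a regular 24-gon, circumradius r=7; Taking the union: the 2 present regions are separate (no shared area or edge), so areas and boundary lengths simply add and each stays a separate island — 2 connected regions. The result has 2 disconnected regions.

2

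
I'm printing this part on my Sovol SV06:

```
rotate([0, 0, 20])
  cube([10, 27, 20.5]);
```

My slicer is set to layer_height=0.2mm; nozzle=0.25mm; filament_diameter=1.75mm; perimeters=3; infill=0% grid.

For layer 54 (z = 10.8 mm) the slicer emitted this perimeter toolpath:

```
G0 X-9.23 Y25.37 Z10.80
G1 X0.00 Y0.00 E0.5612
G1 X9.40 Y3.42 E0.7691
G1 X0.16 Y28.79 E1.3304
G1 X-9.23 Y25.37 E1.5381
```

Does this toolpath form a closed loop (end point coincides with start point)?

yes

Start point (G0): (-9.23, 25.37). End point (last G1): the path returns to the start — closed.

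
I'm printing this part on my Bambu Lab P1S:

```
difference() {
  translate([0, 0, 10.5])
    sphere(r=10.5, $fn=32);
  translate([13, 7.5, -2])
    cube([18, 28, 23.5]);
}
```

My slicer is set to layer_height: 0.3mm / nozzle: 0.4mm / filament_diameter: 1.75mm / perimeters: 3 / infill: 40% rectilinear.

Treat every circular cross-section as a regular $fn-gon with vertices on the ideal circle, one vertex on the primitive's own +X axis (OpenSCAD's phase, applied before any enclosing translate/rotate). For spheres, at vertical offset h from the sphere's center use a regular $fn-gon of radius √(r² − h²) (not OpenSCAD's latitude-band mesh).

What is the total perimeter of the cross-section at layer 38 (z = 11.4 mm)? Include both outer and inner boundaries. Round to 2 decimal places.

At z = 11.4 mm: the r=10.5 sphere slices to a regular 32-gon of circumradius 10.461 (√(r²−h²) with h=0.9 from center) (perimeter = 2·32·10.461·sin(180°/32) = 65.63 mm); the cube at (13, 7.5) is present — its section is the full 18×28 rectangle (perimeter 92.00 mm); After the difference (first − rest): starting from the r=10.5 sphere, the 18×28 cube at (13, 7.5) misses the remaining region (no effect) — boundary = 65.63 mm. Overall, the cross-section is a single solid region. Total boundary length (outer) = 65.63 mm.

65.63 mm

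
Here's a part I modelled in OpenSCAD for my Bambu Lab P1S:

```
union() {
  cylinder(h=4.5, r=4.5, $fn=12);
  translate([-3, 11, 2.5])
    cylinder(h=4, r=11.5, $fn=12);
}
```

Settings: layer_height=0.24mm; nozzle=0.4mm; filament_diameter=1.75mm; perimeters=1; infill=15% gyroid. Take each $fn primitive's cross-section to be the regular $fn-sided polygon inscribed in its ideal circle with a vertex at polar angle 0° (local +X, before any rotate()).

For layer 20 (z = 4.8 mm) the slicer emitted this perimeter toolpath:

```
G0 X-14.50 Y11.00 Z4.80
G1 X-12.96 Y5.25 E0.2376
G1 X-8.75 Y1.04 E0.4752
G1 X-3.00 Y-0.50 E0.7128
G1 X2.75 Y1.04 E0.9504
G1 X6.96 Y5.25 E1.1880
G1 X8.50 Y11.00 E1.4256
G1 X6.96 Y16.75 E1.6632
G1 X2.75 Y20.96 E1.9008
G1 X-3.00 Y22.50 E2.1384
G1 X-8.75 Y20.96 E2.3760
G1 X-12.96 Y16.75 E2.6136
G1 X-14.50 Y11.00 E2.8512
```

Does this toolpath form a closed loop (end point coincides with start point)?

yes

Start point (G0): (-14.50, 11.00). End point (last G1): the path returns to the start — closed.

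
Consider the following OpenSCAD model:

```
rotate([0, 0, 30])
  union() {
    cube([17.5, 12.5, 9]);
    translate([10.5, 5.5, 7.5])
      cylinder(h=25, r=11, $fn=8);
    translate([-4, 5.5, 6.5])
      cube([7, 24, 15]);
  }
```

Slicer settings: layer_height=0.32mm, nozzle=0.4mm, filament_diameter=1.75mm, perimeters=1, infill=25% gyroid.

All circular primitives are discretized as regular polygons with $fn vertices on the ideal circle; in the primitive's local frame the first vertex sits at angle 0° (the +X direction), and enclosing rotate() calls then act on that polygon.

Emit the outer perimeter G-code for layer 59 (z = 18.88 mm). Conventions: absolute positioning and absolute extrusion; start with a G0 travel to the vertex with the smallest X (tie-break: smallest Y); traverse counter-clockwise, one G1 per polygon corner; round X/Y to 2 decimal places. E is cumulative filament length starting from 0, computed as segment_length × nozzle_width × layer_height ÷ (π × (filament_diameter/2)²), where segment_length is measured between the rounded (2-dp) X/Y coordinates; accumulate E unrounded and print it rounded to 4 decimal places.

At z = 18.88 mm: the cube is not intersected at this z (z outside [0, 9]); the cylinder at (10.5, 5.5): section is a regular 8-gon, circumradius r=11; the 7×24 cube at (-4, 5.5) contributes its full rectangle; Taking the union: the regions partially overlap (shared area 14.71 mm²), so overlapping operands fuse into one piece — 1 connected region; (rotated 30° about Z; rotation is an isometry so areas/perimeters/island counts are preserved). The outline is a single polygon with 11 vertices. Extrusion per mm of travel: 0.4 × 0.32 / (π × 0.875²) = 0.053216. Accumulating E over each segment gives final E = 5.8129.

G0 X-18.21 Y23.55 Z18.88
G1 X-6.21 Y2.76 E1.2774
G1 X-3.18 Y4.51 E1.4636
G1 X3.50 Y-0.61 E1.9115
G1 X11.84 Y0.49 E2.3592
G1 X16.97 Y7.17 E2.8074
G1 X15.87 Y15.51 E3.2551
G1 X9.19 Y20.64 E3.7033
G1 X0.84 Y19.54 E4.1515
G1 X-4.10 Y13.10 E4.5834
G1 X-12.15 Y27.05 E5.4405
G1 X-18.21 Y23.55 E5.8129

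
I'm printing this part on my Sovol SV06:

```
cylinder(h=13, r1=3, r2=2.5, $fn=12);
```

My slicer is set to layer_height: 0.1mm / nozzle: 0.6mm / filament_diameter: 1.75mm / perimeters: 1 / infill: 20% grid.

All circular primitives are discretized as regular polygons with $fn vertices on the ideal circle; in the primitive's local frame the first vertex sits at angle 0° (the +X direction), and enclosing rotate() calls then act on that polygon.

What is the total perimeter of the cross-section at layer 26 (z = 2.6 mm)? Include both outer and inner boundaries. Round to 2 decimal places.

At z = 2.6 mm: the cone (r1=3→r2=2.5) has section circumradius 2.900 here — a regular 12-gon (perimeter = 2·12·2.900·sin(180°/12) = 18.01 mm). Overall, the cross-section is a single solid region. Total boundary length (outer) = 18.01 mm.

18.01 mm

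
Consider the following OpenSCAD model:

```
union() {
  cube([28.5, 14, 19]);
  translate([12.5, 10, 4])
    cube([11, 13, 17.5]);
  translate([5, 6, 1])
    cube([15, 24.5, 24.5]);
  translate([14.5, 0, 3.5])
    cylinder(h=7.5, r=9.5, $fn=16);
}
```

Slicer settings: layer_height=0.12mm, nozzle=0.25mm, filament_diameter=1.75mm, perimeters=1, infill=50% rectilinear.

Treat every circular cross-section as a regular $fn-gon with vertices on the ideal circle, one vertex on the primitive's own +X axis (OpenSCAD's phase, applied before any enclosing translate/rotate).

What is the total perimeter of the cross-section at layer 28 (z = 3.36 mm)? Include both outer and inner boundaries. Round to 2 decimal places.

At z = 3.36 mm: the 28.5×14 cube contributes its full rectangle (perimeter 85.00 mm); the cube at (12.5, 10) is not intersected at this z (z outside [4, 21.5]); the cube at (5, 6) (footprint 15×24.5) is included at this height (perimeter 79.00 mm); the cylinder at (14.5, 0) does not reach this height (z outside [3.5, 11]); Combining (union): the regions partially overlap (shared area 120.00 mm²), so the edge portions inside another operand are dropped and the merged outline is re-measured after clipping — boundary = 118.00 mm. Overall, the cross-section is a single solid region. Total boundary length (outer) = 118.00 mm.

118.00 mm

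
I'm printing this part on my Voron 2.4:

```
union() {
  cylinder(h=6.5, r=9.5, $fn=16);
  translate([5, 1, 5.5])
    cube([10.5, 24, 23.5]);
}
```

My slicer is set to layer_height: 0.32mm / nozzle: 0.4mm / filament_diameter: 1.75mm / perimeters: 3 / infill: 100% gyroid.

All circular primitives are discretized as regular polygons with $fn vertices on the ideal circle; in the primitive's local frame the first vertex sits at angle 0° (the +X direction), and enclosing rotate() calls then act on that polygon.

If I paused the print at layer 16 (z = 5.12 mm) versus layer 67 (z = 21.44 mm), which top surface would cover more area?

layer 16 (z = 5.12 mm)

Layer 16 (z = 5.12): the r=9.5 cylinder gives a regular 16-gon of circumradius 9.5 (constant along its height) (area = (16/2)·9.500²·sin(360°/16) = 276.30 mm²); the cube at (5, 1) does not reach this height (z outside [5.5, 29]); Combining (union): only the r=9.5 cylinder is present, so the union is just that shape — area = 276.30 mm². So its area = 276.30 mm². Layer 67 (z = 21.44): the cylinder is not intersected at this z (z outside [0, 6.5]); the 10.5×24 cube at (5, 1) contributes its full rectangle (area 252.00 mm²); Combining (union): only the 10.5×24 cube at (5, 1) is present, so the union is just that shape — area = 252.00 mm². So its area = 252.00 mm². Layer 16 is larger (276.30 vs 252.00 mm²).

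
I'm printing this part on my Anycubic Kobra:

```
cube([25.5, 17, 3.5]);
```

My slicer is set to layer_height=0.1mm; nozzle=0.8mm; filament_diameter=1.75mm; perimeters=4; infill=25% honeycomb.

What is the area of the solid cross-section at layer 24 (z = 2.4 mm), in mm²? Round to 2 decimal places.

At z = 2.4 mm: the cube is present — its section is the full 25.5×17 rectangle (area 433.50 mm²). Overall, the cross-section is a single solid region. Net area = 433.50 mm².

433.50 mm²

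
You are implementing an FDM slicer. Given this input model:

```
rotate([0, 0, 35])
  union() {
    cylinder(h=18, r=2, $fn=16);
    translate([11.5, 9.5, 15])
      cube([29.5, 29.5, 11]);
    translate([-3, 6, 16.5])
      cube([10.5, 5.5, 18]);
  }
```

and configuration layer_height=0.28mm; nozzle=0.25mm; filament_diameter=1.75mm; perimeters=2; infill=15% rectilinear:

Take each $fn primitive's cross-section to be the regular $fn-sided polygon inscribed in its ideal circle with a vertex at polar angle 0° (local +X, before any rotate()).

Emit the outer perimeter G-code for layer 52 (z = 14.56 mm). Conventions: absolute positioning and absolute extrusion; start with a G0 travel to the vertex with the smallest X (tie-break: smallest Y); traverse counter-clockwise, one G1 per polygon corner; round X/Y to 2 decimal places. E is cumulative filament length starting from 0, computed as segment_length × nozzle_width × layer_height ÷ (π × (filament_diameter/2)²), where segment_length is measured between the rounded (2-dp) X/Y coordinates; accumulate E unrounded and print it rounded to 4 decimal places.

G0 X-1.97 Y0.35 Z14.56
G1 X-1.95 Y-0.43 E0.0227
G1 X-1.64 Y-1.15 E0.0455
G1 X-1.07 Y-1.69 E0.0684
G1 X-0.35 Y-1.97 E0.0909
G1 X0.43 Y-1.95 E0.1136
G1 X1.15 Y-1.64 E0.1364
G1 X1.69 Y-1.07 E0.1592
G1 X1.97 Y-0.35 E0.1817
G1 X1.95 Y0.43 E0.2044
G1 X1.64 Y1.15 E0.2272
G1 X1.07 Y1.69 E0.2501
G1 X0.35 Y1.97 E0.2726
G1 X-0.43 Y1.95 E0.2953
G1 X-1.15 Y1.64 E0.3181
G1 X-1.69 Y1.07 E0.3409
G1 X-1.97 Y0.35 E0.3634

At z = 14.56 mm: the cylinder: section is a regular 16-gon, circumradius r=2; the cube at (11.5, 9.5) does not reach this height (z outside [15, 26]); the cube at (-3, 6) is absent (z outside [16.5, 34.5]); Merging all regions: only the r=2 cylinder is present, so the union is just that shape — 1 connected region; (rotated 35° about Z; rotation is an isometry so areas/perimeters/island counts are preserved). The outline is a single polygon with 16 vertices. Extrusion per mm of travel: 0.25 × 0.28 / (π × 0.875²) = 0.029103. Accumulating E over each segment gives final E = 0.3634.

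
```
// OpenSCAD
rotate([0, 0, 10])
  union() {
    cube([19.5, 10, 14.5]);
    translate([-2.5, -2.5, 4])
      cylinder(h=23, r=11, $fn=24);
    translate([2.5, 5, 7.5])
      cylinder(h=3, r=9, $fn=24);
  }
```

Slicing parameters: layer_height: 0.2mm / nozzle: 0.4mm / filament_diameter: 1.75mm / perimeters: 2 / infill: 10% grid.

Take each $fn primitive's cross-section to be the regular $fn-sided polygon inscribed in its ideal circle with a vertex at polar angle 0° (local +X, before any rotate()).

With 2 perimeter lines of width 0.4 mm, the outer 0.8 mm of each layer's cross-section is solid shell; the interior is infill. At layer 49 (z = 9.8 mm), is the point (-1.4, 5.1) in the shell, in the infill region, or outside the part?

At z = 9.8 mm: the cube (footprint 19.5×10) is included at this height; the cylinder at (-2.5, -2.5): section is a regular 24-gon, circumradius r=11; the r=9 cylinder at (2.5, 5) contributes a regular 24-gon of circumradius 9; Merging all regions: the regions partially overlap (shared area 245.56 mm²), so overlapping operands fuse into one piece — 1 connected region; (rotated 10° about Z; rotation is an isometry so areas/perimeters/island counts are preserved). Overall, the cross-section is a single solid region. Undo the 10° rotation: the query point maps to (-0.493, 5.266) in the un-rotated model frame. The nearest boundary edge runs (-8.00, 7.03)→(-5.97, 7.87); distance from the point to it = 6.06 mm. The point is inside the cross-section and 6.06 mm from the nearest boundary — more than the 0.8 mm shell width (2 × 0.4), so it's in the infill interior.

infill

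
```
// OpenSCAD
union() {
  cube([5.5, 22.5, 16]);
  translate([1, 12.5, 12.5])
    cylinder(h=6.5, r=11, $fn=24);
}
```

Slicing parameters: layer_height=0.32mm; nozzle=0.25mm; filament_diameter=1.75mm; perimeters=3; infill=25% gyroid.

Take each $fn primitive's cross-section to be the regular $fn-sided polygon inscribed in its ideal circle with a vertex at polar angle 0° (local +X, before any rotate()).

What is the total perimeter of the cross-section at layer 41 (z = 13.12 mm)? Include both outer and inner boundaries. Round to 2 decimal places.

72.99 mm

At z = 13.12 mm: the cube (footprint 5.5×22.5) is included at this height (perimeter 56.00 mm); the r=11 cylinder at (1, 12.5) gives a regular 24-gon of circumradius 11 (constant along its height) (perimeter = 2·24·11.000·sin(180°/24) = 68.92 mm); Merging all regions: the regions partially overlap (shared area 113.71 mm²), so the edge portions inside another operand are dropped and the merged outline is re-measured after clipping — boundary = 72.99 mm. Overall, the cross-section is a single solid region. Total boundary length (outer) = 72.99 mm.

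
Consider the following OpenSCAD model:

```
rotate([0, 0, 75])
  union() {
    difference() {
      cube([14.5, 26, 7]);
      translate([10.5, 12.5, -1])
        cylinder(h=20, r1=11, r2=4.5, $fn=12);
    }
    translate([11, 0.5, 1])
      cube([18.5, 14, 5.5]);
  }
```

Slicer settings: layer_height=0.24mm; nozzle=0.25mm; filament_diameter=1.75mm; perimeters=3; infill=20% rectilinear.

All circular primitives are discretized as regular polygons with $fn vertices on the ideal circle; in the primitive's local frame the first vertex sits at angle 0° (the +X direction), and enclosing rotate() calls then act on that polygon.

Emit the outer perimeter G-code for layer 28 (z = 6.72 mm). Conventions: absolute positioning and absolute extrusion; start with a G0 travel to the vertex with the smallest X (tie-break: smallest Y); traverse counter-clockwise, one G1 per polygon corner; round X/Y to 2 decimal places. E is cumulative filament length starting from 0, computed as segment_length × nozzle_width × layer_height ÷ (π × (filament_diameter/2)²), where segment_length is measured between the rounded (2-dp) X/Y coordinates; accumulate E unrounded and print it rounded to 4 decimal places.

G0 X-25.11 Y6.73 Z6.72
G1 X0.00 Y0.00 E0.6485
G1 X3.75 Y14.01 E1.0103
G1 X-1.15 Y15.32 E1.1368
G1 X-1.15 Y11.18 E1.2401
G1 X-3.35 Y7.37 E1.3498
G1 X-7.16 Y5.18 E1.4594
G1 X-11.55 Y5.18 E1.5689
G1 X-15.36 Y7.37 E1.6786
G1 X-17.56 Y11.18 E1.7883
G1 X-17.56 Y15.58 E1.8981
G1 X-15.49 Y19.16 E2.0012
G1 X-21.36 Y20.74 E2.1529
G1 X-25.11 Y6.73 E2.5146

At z = 6.72 mm: the cube (footprint 14.5×26) is included at this height; the cone at (10.5, 12.5) contributes a regular 12-gon of circumradius 8.491 (interpolated between r1=11 and r2=4.5 at t=0.386); Subtracting the remaining from the first: starting from the 14.5×26 cube, the cone at (10.5, 12.5) partially overlaps it — only the 171.79 mm² overlap (of its 216.29 mm²) is removed, clipping the outline — 1 connected region; the cube at (11, 0.5) is not intersected at this z (z outside [1, 6.5]); Combining (union): only that combined region is present, so the union is just that shape — 1 connected region; (whole slice rotated 75° about Z — lengths, areas and connectivity unchanged). The outline is a single polygon with 13 vertices. Extrusion per mm of travel: 0.25 × 0.24 / (π × 0.875²) = 0.024945. Accumulating E over each segment gives final E = 2.5146.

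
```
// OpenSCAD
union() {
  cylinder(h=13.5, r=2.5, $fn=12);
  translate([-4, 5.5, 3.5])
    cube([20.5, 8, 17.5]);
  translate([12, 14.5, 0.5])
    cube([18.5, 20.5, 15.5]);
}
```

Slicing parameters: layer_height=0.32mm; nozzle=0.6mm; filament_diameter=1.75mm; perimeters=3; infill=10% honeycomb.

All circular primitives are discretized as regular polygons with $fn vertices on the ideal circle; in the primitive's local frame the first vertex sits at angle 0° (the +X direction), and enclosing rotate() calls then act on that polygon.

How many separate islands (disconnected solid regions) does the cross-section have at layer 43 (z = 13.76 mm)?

At z = 13.76 mm: the cylinder does not reach this height (z outside [0, 13.5]); the cube at (-4, 5.5) (footprint 20.5×8) is included at this height; the 18.5×20.5 cube at (12, 14.5) contributes its full rectangle; Combining (union): the 2 present regions are separate (no shared area or edge), so areas and boundary lengths simply add and each stays a separate island — 2 connected regions. Overall, the cross-section has 2 separate islands. Island count = 2.

2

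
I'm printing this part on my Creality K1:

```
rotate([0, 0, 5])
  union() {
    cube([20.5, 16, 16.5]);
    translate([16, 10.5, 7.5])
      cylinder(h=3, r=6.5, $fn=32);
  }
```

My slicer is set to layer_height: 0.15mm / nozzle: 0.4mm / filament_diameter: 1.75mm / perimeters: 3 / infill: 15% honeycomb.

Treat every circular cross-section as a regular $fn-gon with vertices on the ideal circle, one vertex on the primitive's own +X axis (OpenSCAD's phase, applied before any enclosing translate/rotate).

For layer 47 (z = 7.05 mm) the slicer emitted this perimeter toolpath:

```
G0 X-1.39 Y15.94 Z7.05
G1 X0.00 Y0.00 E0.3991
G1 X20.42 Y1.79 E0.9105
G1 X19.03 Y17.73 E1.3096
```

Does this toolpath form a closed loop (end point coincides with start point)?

Start point (G0): (-1.39, 15.94). End point (last G1): the path does not return to the start — open.

no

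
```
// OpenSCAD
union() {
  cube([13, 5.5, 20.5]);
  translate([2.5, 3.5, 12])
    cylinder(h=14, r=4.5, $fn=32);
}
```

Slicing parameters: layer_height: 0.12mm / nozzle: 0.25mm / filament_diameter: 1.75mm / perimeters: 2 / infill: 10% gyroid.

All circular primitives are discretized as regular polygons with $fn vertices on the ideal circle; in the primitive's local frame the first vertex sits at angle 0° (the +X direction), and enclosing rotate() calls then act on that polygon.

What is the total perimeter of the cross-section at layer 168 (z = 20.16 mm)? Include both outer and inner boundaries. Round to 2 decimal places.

41.82 mm

At z = 20.16 mm: the cube (footprint 13×5.5) is included at this height (perimeter 37.00 mm); the r=4.5 cylinder at (2.5, 3.5) gives a regular 32-gon of circumradius 4.5 (constant along its height) (perimeter = 2·32·4.500·sin(180°/32) = 28.23 mm); Taking the union: the regions partially overlap (shared area 36.33 mm²), so the edge portions inside another operand are dropped and the merged outline is re-measured after clipping — boundary = 41.82 mm. Overall, the cross-section is a single solid region. Total boundary length (outer) = 41.82 mm.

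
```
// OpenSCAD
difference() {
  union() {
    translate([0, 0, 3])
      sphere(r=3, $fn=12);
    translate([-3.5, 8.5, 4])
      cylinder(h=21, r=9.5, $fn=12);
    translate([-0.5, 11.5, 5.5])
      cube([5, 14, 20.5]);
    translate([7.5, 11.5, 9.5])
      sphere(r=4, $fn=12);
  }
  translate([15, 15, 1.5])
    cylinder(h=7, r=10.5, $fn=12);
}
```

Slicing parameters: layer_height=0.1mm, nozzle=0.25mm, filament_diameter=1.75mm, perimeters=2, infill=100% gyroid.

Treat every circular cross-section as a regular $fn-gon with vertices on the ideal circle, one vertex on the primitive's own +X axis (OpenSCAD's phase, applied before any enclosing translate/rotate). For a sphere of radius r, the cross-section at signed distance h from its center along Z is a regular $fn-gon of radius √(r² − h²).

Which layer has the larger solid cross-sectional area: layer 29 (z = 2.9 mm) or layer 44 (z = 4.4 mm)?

layer 44 (z = 4.4 mm)

Layer 29 (z = 2.9): the r=3 sphere contributes a regular 12-gon of circumradius √(3²−0.1²) = 2.998 (area = (12/2)·2.998²·sin(360°/12) = 26.97 mm²); the cylinder at (-3.5, 8.5) is absent (z outside [4, 25]); the cube at (-0.5, 11.5) is not intersected at this z (z outside [5.5, 26]); the sphere at (7.5, 11.5) does not reach this height (|z−center|=6.600 > r=4); Taking the union: only the r=3 sphere is present, so the union is just that shape — area = 26.97 mm²; the cylinder at (15, 15): section is a regular 12-gon, circumradius r=10.5 (area = (12/2)·10.500²·sin(360°/12) = 330.75 mm²); Taking the first minus the rest: starting from that combined region (26.97 mm²), the r=10.5 cylinder at (15, 15) misses the remaining region (no effect) — area = 26.97 mm². So its area = 26.97 mm². Layer 44 (z = 4.4): the sphere: section is a regular 12-gon, circumradius = √(r²−h²) = √(3²−1.4²) = 2.653 (area = (12/2)·2.653²·sin(360°/12) = 21.12 mm²); the r=9.5 cylinder at (-3.5, 8.5) gives a regular 12-gon of circumradius 9.5 (constant along its height) (area = (12/2)·9.500²·sin(360°/12) = 270.75 mm²); the cube at (-0.5, 11.5) does not reach this height (z outside [5.5, 26]); the sphere at (7.5, 11.5) is absent (|z−center|=5.100 > r=4); Taking the union: the regions partially overlap — summed areas 291.87 mm² minus the doubly-counted overlap 10.39 mm² gives 281.48 mm² — area = 281.48 mm²; the r=10.5 cylinder at (15, 15) gives a regular 12-gon of circumradius 10.5 (constant along its height) (area = (12/2)·10.500²·sin(360°/12) = 330.75 mm²); Subtracting the remaining from the first: starting from that combined region (281.48 mm²), the r=10.5 cylinder at (15, 15) misses the remaining region (no effect) — area = 281.48 mm². So its area = 281.48 mm². Layer 44 is larger (281.48 vs 26.97 mm²).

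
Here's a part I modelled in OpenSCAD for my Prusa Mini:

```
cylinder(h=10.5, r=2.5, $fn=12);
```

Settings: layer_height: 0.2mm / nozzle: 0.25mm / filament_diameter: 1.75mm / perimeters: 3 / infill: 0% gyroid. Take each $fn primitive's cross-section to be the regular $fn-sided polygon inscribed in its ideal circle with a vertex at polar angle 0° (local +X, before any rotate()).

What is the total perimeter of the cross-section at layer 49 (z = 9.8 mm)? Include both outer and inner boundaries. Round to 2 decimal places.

15.53 mm

At z = 9.8 mm: the r=2.5 cylinder gives a regular 12-gon of circumradius 2.5 (constant along its height) (perimeter = 2·12·2.500·sin(180°/12) = 15.53 mm). Overall, the cross-section is a single solid region. Total boundary length (outer) = 15.53 mm.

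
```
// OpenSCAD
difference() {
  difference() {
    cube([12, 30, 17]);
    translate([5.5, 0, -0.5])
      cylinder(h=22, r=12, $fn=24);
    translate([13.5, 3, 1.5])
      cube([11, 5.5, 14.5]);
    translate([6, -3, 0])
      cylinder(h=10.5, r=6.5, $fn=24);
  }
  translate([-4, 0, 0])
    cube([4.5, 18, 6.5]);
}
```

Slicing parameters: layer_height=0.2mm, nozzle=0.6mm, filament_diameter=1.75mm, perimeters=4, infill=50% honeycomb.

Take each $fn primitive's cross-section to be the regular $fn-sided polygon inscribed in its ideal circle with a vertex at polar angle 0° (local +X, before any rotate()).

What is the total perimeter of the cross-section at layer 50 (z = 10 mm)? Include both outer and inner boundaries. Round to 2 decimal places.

At z = 10 mm: the cube is present — its section is the full 12×30 rectangle (perimeter 84.00 mm); the r=12 cylinder at (5.5, 0) gives a regular 24-gon of circumradius 12 (constant along its height) (perimeter = 2·24·12.000·sin(180°/24) = 75.18 mm); the cube at (13.5, 3) (footprint 11×5.5) is included at this height (perimeter 33.00 mm); the r=6.5 cylinder at (6, -3) gives a regular 24-gon of circumradius 6.5 (constant along its height) (perimeter = 2·24·6.500·sin(180°/24) = 40.72 mm); After the difference (first − rest): starting from the 12×30 cube, the r=12 cylinder at (5.5, 0) partially overlaps it — only the 136.75 mm² overlap (of its 447.24 mm²) is removed, clipping the outline; the 11×5.5 cube at (13.5, 3) misses the remaining region (no effect); the r=6.5 cylinder at (6, -3) misses the remaining region (no effect) — boundary = 64.01 mm; the cube at (-4, 0) does not reach this height (z outside [0, 6.5]); Taking the first minus the rest: none of the subtracted shapes is present at this height, so the result so far is unchanged — boundary = 64.01 mm. Overall, the cross-section is a single solid region. Total boundary length (outer) = 64.01 mm.

64.01 mm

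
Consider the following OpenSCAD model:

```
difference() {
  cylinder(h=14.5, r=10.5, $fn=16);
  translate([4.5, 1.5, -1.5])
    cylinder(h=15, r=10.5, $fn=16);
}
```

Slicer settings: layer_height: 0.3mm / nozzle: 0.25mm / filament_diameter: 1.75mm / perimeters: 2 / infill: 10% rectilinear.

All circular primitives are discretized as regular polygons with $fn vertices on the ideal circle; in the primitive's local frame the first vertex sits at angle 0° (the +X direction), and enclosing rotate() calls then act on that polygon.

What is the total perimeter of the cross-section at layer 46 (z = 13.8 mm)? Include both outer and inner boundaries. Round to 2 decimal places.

65.55 mm

At z = 13.8 mm: the cylinder: section is a regular 16-gon, circumradius r=10.5 (perimeter = 2·16·10.500·sin(180°/16) = 65.55 mm); the cylinder at (4.5, 1.5) is absent (z outside [-1.5, 13.5]); Taking the first minus the rest: none of the subtracted shapes is present at this height, so the r=10.5 cylinder is unchanged — boundary = 65.55 mm. Overall, the cross-section is a single solid region. Total boundary length (outer) = 65.55 mm.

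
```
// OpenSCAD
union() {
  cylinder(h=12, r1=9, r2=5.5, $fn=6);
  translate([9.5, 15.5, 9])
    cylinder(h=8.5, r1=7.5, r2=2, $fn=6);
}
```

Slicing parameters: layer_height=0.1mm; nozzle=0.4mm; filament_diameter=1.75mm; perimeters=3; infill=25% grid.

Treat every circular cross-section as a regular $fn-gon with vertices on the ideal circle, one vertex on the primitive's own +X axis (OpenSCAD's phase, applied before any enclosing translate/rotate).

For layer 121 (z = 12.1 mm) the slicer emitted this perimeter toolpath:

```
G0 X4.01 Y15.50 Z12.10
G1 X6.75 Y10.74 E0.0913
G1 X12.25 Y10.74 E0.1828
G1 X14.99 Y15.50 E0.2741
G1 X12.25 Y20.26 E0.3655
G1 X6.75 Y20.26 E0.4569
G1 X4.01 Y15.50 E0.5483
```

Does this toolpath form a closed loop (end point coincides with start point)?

Start point (G0): (4.01, 15.50). End point (last G1): the path returns to the start — closed.

yes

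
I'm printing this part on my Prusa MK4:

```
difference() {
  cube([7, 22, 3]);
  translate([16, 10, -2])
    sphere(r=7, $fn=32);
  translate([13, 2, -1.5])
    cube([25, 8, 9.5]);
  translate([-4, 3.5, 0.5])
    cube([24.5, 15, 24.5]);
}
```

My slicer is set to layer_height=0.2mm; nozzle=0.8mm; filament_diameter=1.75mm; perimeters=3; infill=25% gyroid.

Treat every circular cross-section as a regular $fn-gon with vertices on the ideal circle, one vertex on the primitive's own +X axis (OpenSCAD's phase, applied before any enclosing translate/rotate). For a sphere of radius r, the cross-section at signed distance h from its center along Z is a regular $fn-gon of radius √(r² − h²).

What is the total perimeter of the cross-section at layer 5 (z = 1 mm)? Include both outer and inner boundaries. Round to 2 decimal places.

42.00 mm

At z = 1 mm: the 7×22 cube contributes its full rectangle (perimeter 58.00 mm); the r=7 sphere at (16, 10) contributes a regular 32-gon of circumradius √(7²−3²) = 6.325 (perimeter = 2·32·6.325·sin(180°/32) = 39.67 mm); the cube at (13, 2) (footprint 25×8) is included at this height (perimeter 66.00 mm); the cube at (-4, 3.5) (footprint 24.5×15) is included at this height (perimeter 79.00 mm); Subtracting the remaining from the first: starting from the 7×22 cube, the r=7 sphere at (16, 10) misses the remaining region (no effect); the 25×8 cube at (13, 2) misses the remaining region (no effect); the 24.5×15 cube at (-4, 3.5) partially overlaps it — only the 105.00 mm² overlap (of its 367.50 mm²) is removed, clipping the outline — boundary = 42.00 mm. Overall, the cross-section has 2 separate islands. Total boundary length (outer) = 42.00 mm.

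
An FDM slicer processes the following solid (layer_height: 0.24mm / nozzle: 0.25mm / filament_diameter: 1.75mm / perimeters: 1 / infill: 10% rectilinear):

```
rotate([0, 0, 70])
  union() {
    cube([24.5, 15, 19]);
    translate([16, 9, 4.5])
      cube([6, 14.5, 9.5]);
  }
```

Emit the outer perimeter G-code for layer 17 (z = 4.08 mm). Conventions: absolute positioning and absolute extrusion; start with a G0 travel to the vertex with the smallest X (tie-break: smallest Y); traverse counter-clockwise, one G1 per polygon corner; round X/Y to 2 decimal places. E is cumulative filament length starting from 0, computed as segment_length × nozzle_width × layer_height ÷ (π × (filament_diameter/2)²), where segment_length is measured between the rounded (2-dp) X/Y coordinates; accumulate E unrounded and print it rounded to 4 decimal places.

G0 X-14.10 Y5.13 Z4.08
G1 X0.00 Y0.00 E0.3743
G1 X8.38 Y23.02 E0.9854
G1 X-5.72 Y28.15 E1.3597
G1 X-14.10 Y5.13 E1.9708

At z = 4.08 mm: the 24.5×15 cube contributes its full rectangle; the cube at (16, 9) is not intersected at this z (z outside [4.5, 14]); Taking the union: only the 24.5×15 cube is present, so the union is just that shape — 1 connected region; (whole slice rotated 70° about Z — lengths, areas and connectivity unchanged). The outline is a single polygon with 4 vertices. Extrusion per mm of travel: 0.25 × 0.24 / (π × 0.875²) = 0.024945. Accumulating E over each segment gives final E = 1.9708.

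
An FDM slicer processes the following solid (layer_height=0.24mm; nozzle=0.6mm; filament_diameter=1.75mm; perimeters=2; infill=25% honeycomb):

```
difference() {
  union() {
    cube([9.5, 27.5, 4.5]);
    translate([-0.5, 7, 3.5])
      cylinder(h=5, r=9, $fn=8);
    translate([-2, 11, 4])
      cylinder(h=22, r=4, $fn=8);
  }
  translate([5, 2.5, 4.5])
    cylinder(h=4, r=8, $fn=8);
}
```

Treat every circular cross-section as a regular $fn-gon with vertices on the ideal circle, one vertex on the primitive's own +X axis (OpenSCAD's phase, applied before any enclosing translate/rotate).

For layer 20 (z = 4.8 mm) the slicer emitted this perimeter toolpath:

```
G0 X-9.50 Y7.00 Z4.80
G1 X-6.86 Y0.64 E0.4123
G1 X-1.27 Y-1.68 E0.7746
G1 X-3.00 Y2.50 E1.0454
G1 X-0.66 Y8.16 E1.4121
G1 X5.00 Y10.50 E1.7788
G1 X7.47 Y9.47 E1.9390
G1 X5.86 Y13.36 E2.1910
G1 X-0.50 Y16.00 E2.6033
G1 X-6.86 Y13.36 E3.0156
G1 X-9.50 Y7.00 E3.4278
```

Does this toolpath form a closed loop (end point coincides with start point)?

yes

Start point (G0): (-9.50, 7.00). End point (last G1): the path returns to the start — closed.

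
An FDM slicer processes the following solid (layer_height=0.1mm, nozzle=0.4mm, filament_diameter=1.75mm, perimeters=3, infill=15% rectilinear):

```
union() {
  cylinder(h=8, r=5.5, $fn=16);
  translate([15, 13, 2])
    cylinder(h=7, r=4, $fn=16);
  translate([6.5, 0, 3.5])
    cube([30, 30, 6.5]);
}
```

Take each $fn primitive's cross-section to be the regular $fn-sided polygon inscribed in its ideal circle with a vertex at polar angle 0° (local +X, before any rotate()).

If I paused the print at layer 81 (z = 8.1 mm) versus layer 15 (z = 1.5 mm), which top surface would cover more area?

layer 81 (z = 8.1 mm)

Layer 81 (z = 8.1): the cylinder is absent (z outside [0, 8]); the r=4 cylinder at (15, 13) gives a regular 16-gon of circumradius 4 (constant along its height) (area = (16/2)·4.000²·sin(360°/16) = 48.98 mm²); the 30×30 cube at (6.5, 0) contributes its full rectangle (area 900.00 mm²); Taking the union: the r=4 cylinder at (15, 13) lies entirely inside the 30×30 cube at (6.5, 0), so the union is just the 30×30 cube at (6.5, 0) — area = 900.00 mm². So its area = 900.00 mm². Layer 15 (z = 1.5): the r=5.5 cylinder gives a regular 16-gon of circumradius 5.5 (constant along its height) (area = (16/2)·5.500²·sin(360°/16) = 92.61 mm²); the cylinder at (15, 13) is absent (z outside [2, 9]); the cube at (6.5, 0) is absent (z outside [3.5, 10]); Merging all regions: only the r=5.5 cylinder is present, so the union is just that shape — area = 92.61 mm². So its area = 92.61 mm². Layer 81 is larger (900.00 vs 92.61 mm²).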